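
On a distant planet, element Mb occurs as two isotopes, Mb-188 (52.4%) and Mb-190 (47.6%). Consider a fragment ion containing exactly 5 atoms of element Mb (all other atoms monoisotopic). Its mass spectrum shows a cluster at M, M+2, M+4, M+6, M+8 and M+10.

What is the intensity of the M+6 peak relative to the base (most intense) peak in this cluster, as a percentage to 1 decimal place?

(0.524 + 0.476)^5 gives M 0.0395, M+2 0.1794, M+4 0.3260, M+6 0.2961, M+8 0.1345, M+10 0.0244; the largest is M+4.
P(M+4) = C(5,2) × 0.524^3 × 0.476^2 = 10 × 0.14387782 × 0.226576 = 0.325993 (base)
P(M+6) = C(5,3) × 0.524^2 × 0.476^3 = 10 × 0.274576 × 0.10785018 = 0.296131
Relative intensity = 0.296131 / 0.325993 × 100 = 90.8

90.8%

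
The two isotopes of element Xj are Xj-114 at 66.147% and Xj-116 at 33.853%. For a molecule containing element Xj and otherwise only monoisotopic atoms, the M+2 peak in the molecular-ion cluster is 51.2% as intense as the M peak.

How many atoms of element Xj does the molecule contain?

1

The M+2/M ratio from n Xj atoms is n · q/p = n · 0.33853/0.66147.
n = 0.512 × 0.66147/0.33853 = 1.00 ≈ 1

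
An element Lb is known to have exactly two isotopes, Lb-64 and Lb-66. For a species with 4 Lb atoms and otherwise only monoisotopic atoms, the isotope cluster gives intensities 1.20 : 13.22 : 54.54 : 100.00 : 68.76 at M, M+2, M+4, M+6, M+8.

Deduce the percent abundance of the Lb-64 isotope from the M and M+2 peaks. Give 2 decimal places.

If p is the fraction of Lb that is Lb-64, then I(M+2)/I(M) = [C(4,1)·p^3·(1−p)] / p^4 = 4·(1−p)/p = 13.22/1.20 = 11.0167
(1−p)/p = 11.0167/4 = 2.7542  ⇒  p = 1/(1 + 2.7542) = 0.2664
Lb-64: 26.64%, Lb-66: 73.36%.

26.64%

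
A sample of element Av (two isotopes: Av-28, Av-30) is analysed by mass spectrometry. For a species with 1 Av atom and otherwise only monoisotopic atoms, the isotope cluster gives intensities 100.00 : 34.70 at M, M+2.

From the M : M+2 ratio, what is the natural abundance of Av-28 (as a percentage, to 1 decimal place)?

74.2%

If p is the fraction of Av that is Av-28, then I(M+2)/I(M) = [C(1,1)·p^0·(1−p)] / p^1 = 1·(1−p)/p = 34.70/100.00 = 0.3470
(1−p)/p = 0.3470/1 = 0.3470  ⇒  p = 1/(1 + 0.3470) = 0.7424
Av-28: 74.2%, Av-30: 25.8%.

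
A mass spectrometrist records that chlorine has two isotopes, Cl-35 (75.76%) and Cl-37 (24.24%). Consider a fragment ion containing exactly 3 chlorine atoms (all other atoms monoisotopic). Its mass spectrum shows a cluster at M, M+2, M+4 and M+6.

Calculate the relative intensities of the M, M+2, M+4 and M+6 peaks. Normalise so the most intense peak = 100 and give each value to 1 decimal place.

Each Cl atom is independently Cl-35 (p = 0.7576) or Cl-37 (q = 0.2424); the cluster is the binomial expansion (p + q)^3.
P(M) = 0.7576^3 = 0.434830
P(M+2) = 3 × 0.7576^2 × 0.2424^1 = 0.417382
P(M+4) = 3 × 0.7576^1 × 0.2424^2 = 0.133545
P(M+6) = 0.2424^3 = 0.014243
The M peak is largest (0.434830); scaling to 100 gives 100.0 : 96.0 : 30.7 : 3.3.

100.0 : 96.0 : 30.7 : 3.3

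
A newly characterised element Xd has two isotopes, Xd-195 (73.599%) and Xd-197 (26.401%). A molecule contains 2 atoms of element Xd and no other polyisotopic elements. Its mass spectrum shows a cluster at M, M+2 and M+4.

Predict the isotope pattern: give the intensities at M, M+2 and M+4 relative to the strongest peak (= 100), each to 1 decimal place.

100.0 : 71.7 : 12.9

Each Xd atom is independently Xd-195 (p = 0.73599) or Xd-197 (q = 0.26401); the cluster is the binomial expansion (p + q)^2.
P(M) = 0.73599^2 = 0.541681
P(M+2) = 2 × 0.73599^1 × 0.26401^1 = 0.388617
P(M+4) = 0.26401^2 = 0.069701
The M peak is largest (0.541681); scaling to 100 gives 100.0 : 71.7 : 12.9.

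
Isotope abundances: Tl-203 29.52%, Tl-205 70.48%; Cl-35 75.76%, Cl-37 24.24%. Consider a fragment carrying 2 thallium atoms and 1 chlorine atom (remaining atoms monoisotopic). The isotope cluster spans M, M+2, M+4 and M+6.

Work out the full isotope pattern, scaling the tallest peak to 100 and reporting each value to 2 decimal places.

Thallium pattern (n=2): 0.08714304 : 0.41611392 : 0.49674304
Chlorine pattern (n=1): 0.7576 : 0.2424
Convolve the two distributions (both contribute in 2-u steps):
  M: 0.08714304×0.7576 = 0.066020
  M+2: 0.08714304×0.2424 + 0.41611392×0.7576 = 0.336371
  M+4: 0.41611392×0.2424 + 0.49674304×0.7576 = 0.477199
  M+6: 0.49674304×0.2424 = 0.120411
Scale to base peak (0.477199) = 100: 13.83 : 70.49 : 100.00 : 25.23

13.83 : 70.49 : 100.00 : 25.23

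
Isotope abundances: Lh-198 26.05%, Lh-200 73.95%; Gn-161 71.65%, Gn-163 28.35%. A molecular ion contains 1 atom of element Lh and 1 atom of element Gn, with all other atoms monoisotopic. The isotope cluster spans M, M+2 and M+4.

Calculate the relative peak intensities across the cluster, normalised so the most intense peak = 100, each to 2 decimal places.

30.92 : 100.00 : 34.73

Element Lh pattern (n=1): 0.2605 : 0.7395
Element Gn pattern (n=1): 0.7165 : 0.2835
Convolve the two distributions (both contribute in 2-u steps):
  M: 0.2605×0.7165 = 0.186648
  M+2: 0.2605×0.2835 + 0.7395×0.7165 = 0.603704
  M+4: 0.7395×0.2835 = 0.209648
Scale to base peak (0.603704) = 100: 30.92 : 100.00 : 34.73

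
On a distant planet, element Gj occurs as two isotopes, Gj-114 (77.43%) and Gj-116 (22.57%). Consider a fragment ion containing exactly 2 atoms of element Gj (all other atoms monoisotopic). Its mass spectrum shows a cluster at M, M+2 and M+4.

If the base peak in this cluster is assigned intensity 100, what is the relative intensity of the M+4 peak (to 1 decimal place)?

Binomial terms of (0.7743 + 0.2257)^2: M 0.5995, M+2 0.3495, M+4 0.0509 → M is the base peak.
P(M) = C(2,0) × 0.7743^2 × 0.2257^0 = 1 × 0.59954049 × 1.0000 = 0.599540 (base)
P(M+4) = C(2,2) × 0.7743^0 × 0.2257^2 = 1 × 1.0000 × 0.05094049 = 0.050940
Relative intensity = 0.050940 / 0.599540 × 100 = 8.5

8.5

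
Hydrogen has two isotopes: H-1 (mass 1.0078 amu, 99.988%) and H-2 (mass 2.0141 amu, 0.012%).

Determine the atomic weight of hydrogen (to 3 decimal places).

Ar = Σ fᵢ·mᵢ = 0.99988 × 1.0078 + 0.00012 × 2.0141
= 1.00768 + 0.00024 = 1.00792 amu

1.008 amu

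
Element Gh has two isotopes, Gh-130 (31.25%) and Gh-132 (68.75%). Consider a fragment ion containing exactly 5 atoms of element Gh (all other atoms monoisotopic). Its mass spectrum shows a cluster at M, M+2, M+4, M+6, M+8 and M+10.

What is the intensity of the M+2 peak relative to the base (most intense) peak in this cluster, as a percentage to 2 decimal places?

9.39%

Term probabilities: M 0.0030, M+2 0.0328, M+4 0.1442, M+6 0.3173, M+8 0.3491, M+10 0.1536. Base peak = M+8.
P(M+8) = C(5,4) × 0.3125^1 × 0.6875^4 = 5 × 0.3125 × 0.22340393 = 0.349069 (base)
P(M+2) = C(5,1) × 0.3125^4 × 0.6875^1 = 5 × 0.00953674 × 0.6875 = 0.032783
Relative intensity = 0.032783 / 0.349069 × 100 = 9.39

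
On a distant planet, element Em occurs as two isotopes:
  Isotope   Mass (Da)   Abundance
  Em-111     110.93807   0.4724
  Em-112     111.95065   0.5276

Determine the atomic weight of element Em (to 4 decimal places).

111.4723 Da

Weight each isotope mass by its fractional abundance: 0.4724 × 110.93807 + 0.5276 × 111.95065
= 52.407144 + 59.065163 = 111.472307 Da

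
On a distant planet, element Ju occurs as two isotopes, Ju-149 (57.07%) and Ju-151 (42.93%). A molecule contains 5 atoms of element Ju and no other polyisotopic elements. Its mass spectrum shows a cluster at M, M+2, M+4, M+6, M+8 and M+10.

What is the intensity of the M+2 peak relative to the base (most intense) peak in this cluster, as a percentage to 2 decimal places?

66.47%

(0.5707 + 0.4293)^5 gives M 0.0605, M+2 0.2277, M+4 0.3426, M+6 0.2577, M+8 0.0969, M+10 0.0146; the largest is M+4.
P(M+4) = C(5,2) × 0.5707^3 × 0.4293^2 = 10 × 0.18587613 × 0.18429849 = 0.342567 (base)
P(M+2) = C(5,1) × 0.5707^4 × 0.4293^1 = 5 × 0.10607951 × 0.4293 = 0.227700
Relative intensity = 0.227700 / 0.342567 × 100 = 66.47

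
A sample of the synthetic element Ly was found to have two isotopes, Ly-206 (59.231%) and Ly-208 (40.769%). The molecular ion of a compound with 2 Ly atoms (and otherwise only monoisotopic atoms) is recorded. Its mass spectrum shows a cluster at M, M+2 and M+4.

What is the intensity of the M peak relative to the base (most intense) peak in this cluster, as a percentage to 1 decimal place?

(0.59231 + 0.40769)^2 gives M 0.3508, M+2 0.4830, M+4 0.1662; the largest is M+2.
P(M+2) = C(2,1) × 0.59231^1 × 0.40769^1 = 2 × 0.59231 × 0.40769 = 0.482958 (base)
P(M) = C(2,0) × 0.59231^2 × 0.40769^0 = 1 × 0.35083114 × 1.0000 = 0.350831
Relative intensity = 0.350831 / 0.482958 × 100 = 72.6

72.6%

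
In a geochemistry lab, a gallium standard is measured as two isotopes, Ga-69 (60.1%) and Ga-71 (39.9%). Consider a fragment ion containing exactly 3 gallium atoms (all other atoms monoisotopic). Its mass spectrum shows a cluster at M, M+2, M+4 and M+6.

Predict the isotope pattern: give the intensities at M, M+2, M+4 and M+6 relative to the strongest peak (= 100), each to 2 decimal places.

50.21 : 100.00 : 66.39 : 14.69

Expanding (0.601 + 0.399)^3:
P(M) = 0.601^3 = 0.217082
P(M+2) = 3 × 0.601^2 × 0.399^1 = 0.432358
P(M+4) = 3 × 0.601^1 × 0.399^2 = 0.287039
P(M+6) = 0.399^3 = 0.063521
The M+2 peak is largest (0.432358); scaling to 100 gives 50.21 : 100.00 : 66.39 : 14.69.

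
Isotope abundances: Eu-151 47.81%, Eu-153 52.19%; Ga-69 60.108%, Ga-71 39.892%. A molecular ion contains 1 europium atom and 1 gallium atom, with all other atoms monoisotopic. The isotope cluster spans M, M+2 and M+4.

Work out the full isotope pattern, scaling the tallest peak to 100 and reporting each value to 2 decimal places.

Europium pattern (n=1): 0.4781 : 0.5219
Gallium pattern (n=1): 0.60108 : 0.39892
Convolve the two distributions (both contribute in 2-u steps):
  M: 0.4781×0.60108 = 0.287376
  M+2: 0.4781×0.39892 + 0.5219×0.60108 = 0.504427
  M+4: 0.5219×0.39892 = 0.208196
Scale to base peak (0.504427) = 100: 56.97 : 100.00 : 41.27

56.97 : 100.00 : 41.27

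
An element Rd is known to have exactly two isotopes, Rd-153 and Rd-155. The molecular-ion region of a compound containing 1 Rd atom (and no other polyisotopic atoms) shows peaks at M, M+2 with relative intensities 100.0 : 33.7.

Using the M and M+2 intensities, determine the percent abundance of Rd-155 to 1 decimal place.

25.2%

Write p for the Rd-153 fraction. I(M+2)/I(M) = [C(1,1)·p^0·(1−p)] / p^1 = 1·(1−p)/p = 33.7/100.0 = 0.3370
(1−p)/p = 0.3370/1 = 0.3370  ⇒  p = 1/(1 + 0.3370) = 0.7479
Rd-153: 74.8%, Rd-155: 25.2%.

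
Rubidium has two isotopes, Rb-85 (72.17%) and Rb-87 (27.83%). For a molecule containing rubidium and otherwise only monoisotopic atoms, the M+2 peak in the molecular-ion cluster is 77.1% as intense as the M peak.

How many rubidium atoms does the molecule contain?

For n independent Rb atoms, I(M+2)/I(M) = n · (abundance Rb-87) / (abundance Rb-85) = n · 0.2783/0.7217.
n = 0.771 × 0.7217/0.2783 = 2.00 ≈ 2

2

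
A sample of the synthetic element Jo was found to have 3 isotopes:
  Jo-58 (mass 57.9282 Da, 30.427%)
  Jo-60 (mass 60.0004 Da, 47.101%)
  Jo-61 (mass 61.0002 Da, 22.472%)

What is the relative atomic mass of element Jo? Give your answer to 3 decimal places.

Weight each isotope mass by its fractional abundance: 0.30427 × 57.9282 + 0.47101 × 60.0004 + 0.22472 × 61.0002
= 17.62581 + 28.26079 + 13.70796 = 59.59456 Da

59.595 Da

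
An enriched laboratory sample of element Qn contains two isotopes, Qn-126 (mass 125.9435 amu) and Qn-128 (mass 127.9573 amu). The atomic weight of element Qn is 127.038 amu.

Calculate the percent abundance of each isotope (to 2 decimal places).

Qn-126: 45.65%, Qn-128: 54.35%

With x = fraction of Qn-126 (so Qn-128 is 1 − x):
125.9435·x + 127.9573·(1 − x) = 127.038
(125.9435 − 127.9573)·x = 127.038 − 127.9573
x = -0.9193 / -2.0138 = 0.45650 → 45.65% Qn-126, 54.35% Qn-128.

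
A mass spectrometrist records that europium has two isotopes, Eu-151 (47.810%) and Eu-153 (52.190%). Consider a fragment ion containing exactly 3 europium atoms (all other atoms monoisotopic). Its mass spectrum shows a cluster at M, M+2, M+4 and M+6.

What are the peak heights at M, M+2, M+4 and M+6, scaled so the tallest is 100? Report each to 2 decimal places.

27.97 : 91.61 : 100.00 : 36.39

Each Eu atom is independently Eu-151 (p = 0.47810) or Eu-153 (q = 0.52190); the cluster is the binomial expansion (p + q)^3.
P(M) = 0.47810^3 = 0.109284
P(M+2) = 3 × 0.47810^2 × 0.52190^1 = 0.357887
P(M+4) = 3 × 0.47810^1 × 0.52190^2 = 0.390674
P(M+6) = 0.52190^3 = 0.142155
The M+4 peak is largest (0.390674); scaling to 100 gives 27.97 : 91.61 : 100.00 : 36.39.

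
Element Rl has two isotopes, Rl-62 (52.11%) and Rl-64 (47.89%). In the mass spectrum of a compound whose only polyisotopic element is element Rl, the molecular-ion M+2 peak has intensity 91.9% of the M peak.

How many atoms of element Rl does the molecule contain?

With n Rl atoms, P(M+2)/P(M) = C(n,1)·p^(n−1)q / p^n = n·q/p = n · 0.4789/0.5211.
n = 0.919 × 0.5211/0.4789 = 1.00 ≈ 1

1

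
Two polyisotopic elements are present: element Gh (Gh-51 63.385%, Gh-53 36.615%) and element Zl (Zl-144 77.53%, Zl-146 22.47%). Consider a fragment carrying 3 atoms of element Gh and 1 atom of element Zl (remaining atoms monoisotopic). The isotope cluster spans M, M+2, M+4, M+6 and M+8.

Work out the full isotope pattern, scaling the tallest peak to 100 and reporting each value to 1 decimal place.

49.4 : 100.0 : 74.3 : 23.9 : 2.8

Element Gh pattern (n=3): 0.25465927 : 0.44131967 : 0.25493286 : 0.0490882
Element Zl pattern (n=1): 0.7753 : 0.2247
Convolve the two distributions (both contribute in 2-u steps):
  M: 0.25465927×0.7753 = 0.197437
  M+2: 0.25465927×0.2247 + 0.44131967×0.7753 = 0.399377
  M+4: 0.44131967×0.2247 + 0.25493286×0.7753 = 0.296814
  M+6: 0.25493286×0.2247 + 0.0490882×0.7753 = 0.095341
  M+8: 0.0490882×0.2247 = 0.011030
Scale to base peak (0.399377) = 100: 49.4 : 100.0 : 74.3 : 23.9 : 2.8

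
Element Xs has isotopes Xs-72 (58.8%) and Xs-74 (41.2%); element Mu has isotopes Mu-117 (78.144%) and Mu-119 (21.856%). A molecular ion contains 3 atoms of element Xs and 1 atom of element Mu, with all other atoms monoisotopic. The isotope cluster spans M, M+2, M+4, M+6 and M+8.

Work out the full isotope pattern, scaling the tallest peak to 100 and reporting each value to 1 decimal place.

Element Xs pattern (n=3): 0.20329747 : 0.42733958 : 0.29942842 : 0.06993453
Element Mu pattern (n=1): 0.78144 : 0.21856
Convolve the two distributions (both contribute in 2-u steps):
  M: 0.20329747×0.78144 = 0.158865
  M+2: 0.20329747×0.21856 + 0.42733958×0.78144 = 0.378373
  M+4: 0.42733958×0.21856 + 0.29942842×0.78144 = 0.327385
  M+6: 0.29942842×0.21856 + 0.06993453×0.78144 = 0.120093
  M+8: 0.06993453×0.21856 = 0.015285
Scale to base peak (0.378373) = 100: 42.0 : 100.0 : 86.5 : 31.7 : 4.0

42.0 : 100.0 : 86.5 : 31.7 : 4.0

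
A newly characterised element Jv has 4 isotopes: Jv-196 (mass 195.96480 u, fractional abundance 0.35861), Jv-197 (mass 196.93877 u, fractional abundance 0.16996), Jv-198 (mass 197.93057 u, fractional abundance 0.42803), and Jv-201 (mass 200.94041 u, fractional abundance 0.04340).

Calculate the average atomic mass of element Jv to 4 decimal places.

197.1877 u

Average mass = Σ (abundance × isotope mass) = 0.35861 × 195.96480 + 0.16996 × 196.93877 + 0.42803 × 197.93057 + 0.04340 × 200.94041
= 70.274937 + 33.471713 + 84.720222 + 8.720814 = 197.187686 u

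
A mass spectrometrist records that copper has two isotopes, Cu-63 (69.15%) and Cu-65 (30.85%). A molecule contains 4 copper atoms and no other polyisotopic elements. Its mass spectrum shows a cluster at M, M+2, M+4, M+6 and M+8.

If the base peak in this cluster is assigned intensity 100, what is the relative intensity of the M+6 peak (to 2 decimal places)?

(0.6915 + 0.3085)^4 gives M 0.2286, M+2 0.4080, M+4 0.2731, M+6 0.0812, M+8 0.0091; the largest is M+2.
P(M+2) = C(4,1) × 0.6915^3 × 0.3085^1 = 4 × 0.33065611 × 0.3085 = 0.408030 (base)
P(M+6) = C(4,3) × 0.6915^1 × 0.3085^3 = 4 × 0.6915 × 0.02936064 = 0.081212
Relative intensity = 0.081212 / 0.408030 × 100 = 19.90

19.90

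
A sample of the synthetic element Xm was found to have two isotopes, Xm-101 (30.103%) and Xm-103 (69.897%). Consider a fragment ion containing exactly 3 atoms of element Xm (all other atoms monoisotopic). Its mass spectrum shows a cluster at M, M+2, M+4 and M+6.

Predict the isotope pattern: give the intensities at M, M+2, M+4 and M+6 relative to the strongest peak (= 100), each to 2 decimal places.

Expanding (0.30103 + 0.69897)^3:
P(M) = 0.30103^3 = 0.027279
P(M+2) = 3 × 0.30103^2 × 0.69897^1 = 0.190020
P(M+4) = 3 × 0.30103^1 × 0.69897^2 = 0.441213
P(M+6) = 0.69897^3 = 0.341488
The M+4 peak is largest (0.441213); scaling to 100 gives 6.18 : 43.07 : 100.00 : 77.40.

6.18 : 43.07 : 100.00 : 77.40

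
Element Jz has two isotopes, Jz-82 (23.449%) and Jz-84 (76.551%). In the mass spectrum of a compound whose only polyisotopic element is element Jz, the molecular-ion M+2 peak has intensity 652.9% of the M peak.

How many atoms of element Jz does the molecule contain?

2

The M+2/M ratio from n Jz atoms is n · q/p = n · 0.76551/0.23449.
n = 6.529 × 0.23449/0.76551 = 2.00 ≈ 2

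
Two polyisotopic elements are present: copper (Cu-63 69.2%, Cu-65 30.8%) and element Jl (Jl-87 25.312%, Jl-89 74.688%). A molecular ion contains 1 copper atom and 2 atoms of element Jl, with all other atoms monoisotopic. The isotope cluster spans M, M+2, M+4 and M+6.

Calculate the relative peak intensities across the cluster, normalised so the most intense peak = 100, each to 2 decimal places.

Copper pattern (n=1): 0.6920 : 0.3080
Element Jl pattern (n=2): 0.06406973 : 0.37810053 : 0.55782973
Convolve the two distributions (both contribute in 2-u steps):
  M: 0.6920×0.06406973 = 0.044336
  M+2: 0.6920×0.37810053 + 0.3080×0.06406973 = 0.281379
  M+4: 0.6920×0.55782973 + 0.3080×0.37810053 = 0.502473
  M+6: 0.3080×0.55782973 = 0.171812
Scale to base peak (0.502473) = 100: 8.82 : 56.00 : 100.00 : 34.19

8.82 : 56.00 : 100.00 : 34.19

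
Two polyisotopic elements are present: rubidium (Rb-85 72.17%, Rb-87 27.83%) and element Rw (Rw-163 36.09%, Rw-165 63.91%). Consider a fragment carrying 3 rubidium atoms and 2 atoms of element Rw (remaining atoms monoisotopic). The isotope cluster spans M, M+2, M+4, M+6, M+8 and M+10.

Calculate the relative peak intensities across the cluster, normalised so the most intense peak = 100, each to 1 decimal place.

Rubidium pattern (n=3): 0.37589809 : 0.43485841 : 0.16768892 : 0.02155458
Element Rw pattern (n=2): 0.13024881 : 0.46130238 : 0.40844881
Convolve the two distributions (both contribute in 2-u steps):
  M: 0.37589809×0.13024881 = 0.048960
  M+2: 0.37589809×0.46130238 + 0.43485841×0.13024881 = 0.230042
  M+4: 0.37589809×0.40844881 + 0.43485841×0.46130238 + 0.16768892×0.13024881 = 0.375978
  M+6: 0.43485841×0.40844881 + 0.16768892×0.46130238 + 0.02155458×0.13024881 = 0.257780
  M+8: 0.16768892×0.40844881 + 0.02155458×0.46130238 = 0.078436
  M+10: 0.02155458×0.40844881 = 0.008804
Scale to base peak (0.375978) = 100: 13.0 : 61.2 : 100.0 : 68.6 : 20.9 : 2.3

13.0 : 61.2 : 100.0 : 68.6 : 20.9 : 2.3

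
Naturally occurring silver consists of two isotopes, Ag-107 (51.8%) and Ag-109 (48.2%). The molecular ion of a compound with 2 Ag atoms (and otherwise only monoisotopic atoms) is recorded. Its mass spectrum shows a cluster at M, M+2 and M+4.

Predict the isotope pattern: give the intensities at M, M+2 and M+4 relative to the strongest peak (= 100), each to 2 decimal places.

53.73 : 100.00 : 46.53

Each Ag atom is independently Ag-107 (p = 0.518) or Ag-109 (q = 0.482); the cluster is the binomial expansion (p + q)^2.
P(M) = 0.518^2 = 0.268324
P(M+2) = 2 × 0.518^1 × 0.482^1 = 0.499352
P(M+4) = 0.482^2 = 0.232324
The M+2 peak is largest (0.499352); scaling to 100 gives 53.73 : 100.00 : 46.53.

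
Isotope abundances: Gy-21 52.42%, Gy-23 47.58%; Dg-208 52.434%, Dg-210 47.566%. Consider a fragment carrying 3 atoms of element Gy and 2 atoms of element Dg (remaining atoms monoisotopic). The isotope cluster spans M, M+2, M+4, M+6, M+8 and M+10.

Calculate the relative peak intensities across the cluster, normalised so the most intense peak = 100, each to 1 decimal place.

12.1 : 55.1 : 100.0 : 90.7 : 41.2 : 7.5

Element Gy pattern (n=3): 0.14404263 : 0.39222902 : 0.35601406 : 0.10771429
Element Dg pattern (n=2): 0.27493244 : 0.49881513 : 0.22625244
Convolve the two distributions (both contribute in 2-u steps):
  M: 0.14404263×0.27493244 = 0.039602
  M+2: 0.14404263×0.49881513 + 0.39222902×0.27493244 = 0.179687
  M+4: 0.14404263×0.22625244 + 0.39222902×0.49881513 + 0.35601406×0.27493244 = 0.326120
  M+6: 0.39222902×0.22625244 + 0.35601406×0.49881513 + 0.10771429×0.27493244 = 0.295942
  M+8: 0.35601406×0.22625244 + 0.10771429×0.49881513 = 0.134279
  M+10: 0.10771429×0.22625244 = 0.024371
Scale to base peak (0.326120) = 100: 12.1 : 55.1 : 100.0 : 90.7 : 41.2 : 7.5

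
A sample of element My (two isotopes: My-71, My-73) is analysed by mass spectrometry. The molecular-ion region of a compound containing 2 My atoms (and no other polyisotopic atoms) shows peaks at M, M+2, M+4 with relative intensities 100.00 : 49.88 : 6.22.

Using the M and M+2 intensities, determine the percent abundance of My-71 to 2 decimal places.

80.04%

Let p = fractional abundance of My-71. I(M+2)/I(M) = [C(2,1)·p^1·(1−p)] / p^2 = 2·(1−p)/p = 49.88/100.00 = 0.4988
(1−p)/p = 0.4988/2 = 0.2494  ⇒  p = 1/(1 + 0.2494) = 0.8004
My-71: 80.04%, My-73: 19.96%.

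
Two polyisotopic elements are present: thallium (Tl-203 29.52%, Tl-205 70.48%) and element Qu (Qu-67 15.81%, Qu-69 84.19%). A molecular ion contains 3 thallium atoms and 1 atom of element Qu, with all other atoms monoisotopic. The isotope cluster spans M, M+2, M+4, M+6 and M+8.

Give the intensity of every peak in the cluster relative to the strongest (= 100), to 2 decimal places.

Thallium pattern (n=3): 0.02572463 : 0.18425524 : 0.43991564 : 0.35010449
Element Qu pattern (n=1): 0.1581 : 0.8419
Convolve the two distributions (both contribute in 2-u steps):
  M: 0.02572463×0.1581 = 0.004067
  M+2: 0.02572463×0.8419 + 0.18425524×0.1581 = 0.050788
  M+4: 0.18425524×0.8419 + 0.43991564×0.1581 = 0.224675
  M+6: 0.43991564×0.8419 + 0.35010449×0.1581 = 0.425716
  M+8: 0.35010449×0.8419 = 0.294753
Scale to base peak (0.425716) = 100: 0.96 : 11.93 : 52.78 : 100.00 : 69.24

0.96 : 11.93 : 52.78 : 100.00 : 69.24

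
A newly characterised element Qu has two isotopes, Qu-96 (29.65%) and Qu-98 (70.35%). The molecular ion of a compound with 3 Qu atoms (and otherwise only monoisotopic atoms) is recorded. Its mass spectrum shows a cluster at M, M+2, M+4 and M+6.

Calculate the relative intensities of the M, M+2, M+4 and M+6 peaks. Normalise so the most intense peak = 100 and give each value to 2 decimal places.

5.92 : 42.15 : 100.00 : 79.09

The 3 Qu atoms are independent, so intensities follow the terms of (0.2965 + 0.7035)^3.
P(M) = 0.2965^3 = 0.026066
P(M+2) = 3 × 0.2965^2 × 0.7035^1 = 0.185539
P(M+4) = 3 × 0.2965^1 × 0.7035^2 = 0.440224
P(M+6) = 0.7035^3 = 0.348171
The M+4 peak is largest (0.440224); scaling to 100 gives 5.92 : 42.15 : 100.00 : 79.09.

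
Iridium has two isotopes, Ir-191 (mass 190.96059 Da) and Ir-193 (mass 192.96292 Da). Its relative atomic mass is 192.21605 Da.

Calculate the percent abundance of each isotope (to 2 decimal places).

Ir-191: 37.30%, Ir-193: 62.70%

With x = fraction of Ir-191 (so Ir-193 is 1 − x):
190.96059·x + 192.96292·(1 − x) = 192.21605
(190.96059 − 192.96292)·x = 192.21605 − 192.96292
x = -0.74687 / -2.00233 = 0.37300 → 37.30% Ir-191, 62.70% Ir-193.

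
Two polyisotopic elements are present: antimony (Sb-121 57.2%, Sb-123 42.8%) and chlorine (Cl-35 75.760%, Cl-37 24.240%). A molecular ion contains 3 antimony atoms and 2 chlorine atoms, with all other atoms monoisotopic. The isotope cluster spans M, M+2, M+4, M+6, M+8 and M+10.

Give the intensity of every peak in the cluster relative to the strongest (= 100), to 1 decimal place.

Antimony pattern (n=3): 0.18714925 : 0.42010426 : 0.31434374 : 0.07840275
Chlorine pattern (n=2): 0.57395776 : 0.36728448 : 0.05875776
Convolve the two distributions (both contribute in 2-u steps):
  M: 0.18714925×0.57395776 = 0.107416
  M+2: 0.18714925×0.36728448 + 0.42010426×0.57395776 = 0.309859
  M+4: 0.18714925×0.05875776 + 0.42010426×0.36728448 + 0.31434374×0.57395776 = 0.345714
  M+6: 0.42010426×0.05875776 + 0.31434374×0.36728448 + 0.07840275×0.57395776 = 0.185138
  M+8: 0.31434374×0.05875776 + 0.07840275×0.36728448 = 0.047266
  M+10: 0.07840275×0.05875776 = 0.004607
Scale to base peak (0.345714) = 100: 31.1 : 89.6 : 100.0 : 53.6 : 13.7 : 1.3

31.1 : 89.6 : 100.0 : 53.6 : 13.7 : 1.3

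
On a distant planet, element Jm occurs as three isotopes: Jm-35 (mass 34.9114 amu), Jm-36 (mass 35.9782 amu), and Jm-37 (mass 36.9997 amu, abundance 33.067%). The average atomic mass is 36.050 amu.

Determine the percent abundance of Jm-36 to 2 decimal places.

Let x and y be the fractions of Jm-35 and Jm-36. Then x + y = 1 − 0.33067 = 0.66933 and 34.9114x + 35.9782y = 36.050 − 0.33067×36.9997 = 23.815309201.
Substituting: 34.9114x + 35.9782(0.66933 − x) = 23.815309201
(34.9114 − 35.9782)x = -0.265979405  ⇒  x = 0.24932, y = 0.42001
Jm-35: 24.93%, Jm-36: 42.00%.

42.00%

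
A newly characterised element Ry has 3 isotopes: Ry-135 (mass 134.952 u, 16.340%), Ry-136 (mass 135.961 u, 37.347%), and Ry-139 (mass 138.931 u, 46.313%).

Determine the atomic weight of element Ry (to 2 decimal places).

Ar = Σ fᵢ·mᵢ = 0.16340 × 134.952 + 0.37347 × 135.961 + 0.46313 × 138.931
= 22.0512 + 50.7774 + 64.3431 = 137.1717 u

137.17 u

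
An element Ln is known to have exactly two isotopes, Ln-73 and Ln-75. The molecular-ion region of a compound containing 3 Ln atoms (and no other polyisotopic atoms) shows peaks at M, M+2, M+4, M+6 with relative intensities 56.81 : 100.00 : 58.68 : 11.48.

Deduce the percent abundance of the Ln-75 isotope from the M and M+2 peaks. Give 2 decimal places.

36.98%

Let p = fractional abundance of Ln-73. I(M+2)/I(M) = [C(3,1)·p^2·(1−p)] / p^3 = 3·(1−p)/p = 100.00/56.81 = 1.7603
(1−p)/p = 1.7603/3 = 0.5868  ⇒  p = 1/(1 + 0.5868) = 0.6302
Ln-73: 63.02%, Ln-75: 36.98%.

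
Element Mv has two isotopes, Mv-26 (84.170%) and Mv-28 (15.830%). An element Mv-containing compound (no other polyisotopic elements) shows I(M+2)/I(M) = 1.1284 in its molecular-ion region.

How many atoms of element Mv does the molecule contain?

For n independent Mv atoms, I(M+2)/I(M) = n · (abundance Mv-28) / (abundance Mv-26) = n · 0.15830/0.84170.
n = 1.1284 × 0.84170/0.15830 = 6.00 ≈ 6

6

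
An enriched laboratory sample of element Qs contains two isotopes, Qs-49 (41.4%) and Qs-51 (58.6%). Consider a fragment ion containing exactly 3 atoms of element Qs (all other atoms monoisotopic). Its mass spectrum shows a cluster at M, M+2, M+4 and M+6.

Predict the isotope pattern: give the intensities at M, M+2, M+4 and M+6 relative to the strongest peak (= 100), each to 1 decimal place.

Expanding (0.414 + 0.586)^3:
P(M) = 0.414^3 = 0.070958
P(M+2) = 3 × 0.414^2 × 0.586^1 = 0.301314
P(M+4) = 3 × 0.414^1 × 0.586^2 = 0.426498
P(M+6) = 0.586^3 = 0.201230
The M+4 peak is largest (0.426498); scaling to 100 gives 16.6 : 70.6 : 100.0 : 47.2.

16.6 : 70.6 : 100.0 : 47.2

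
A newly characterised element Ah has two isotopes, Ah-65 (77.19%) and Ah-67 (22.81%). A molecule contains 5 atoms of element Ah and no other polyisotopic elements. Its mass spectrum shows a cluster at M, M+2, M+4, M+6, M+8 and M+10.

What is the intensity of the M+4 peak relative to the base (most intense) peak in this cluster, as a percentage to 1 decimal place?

59.1%

(0.7719 + 0.2281)^5 gives M 0.2740, M+2 0.4049, M+4 0.2393, M+6 0.0707, M+8 0.0104, M+10 0.0006; the largest is M+2.
P(M+2) = C(5,1) × 0.7719^4 × 0.2281^1 = 5 × 0.35501292 × 0.2281 = 0.404892 (base)
P(M+4) = C(5,2) × 0.7719^3 × 0.2281^2 = 10 × 0.45992088 × 0.05202961 = 0.239295
Relative intensity = 0.239295 / 0.404892 × 100 = 59.1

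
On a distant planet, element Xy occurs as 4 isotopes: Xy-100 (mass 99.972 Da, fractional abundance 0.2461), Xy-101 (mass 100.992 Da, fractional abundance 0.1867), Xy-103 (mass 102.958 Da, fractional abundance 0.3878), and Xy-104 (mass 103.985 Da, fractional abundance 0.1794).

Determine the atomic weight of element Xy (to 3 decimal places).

102.040 Da

The abundance-weighted mean is 0.2461 × 99.972 + 0.1867 × 100.992 + 0.3878 × 102.958 + 0.1794 × 103.985
= 24.6031 + 18.8552 + 39.9271 + 18.6549 = 102.0403 Da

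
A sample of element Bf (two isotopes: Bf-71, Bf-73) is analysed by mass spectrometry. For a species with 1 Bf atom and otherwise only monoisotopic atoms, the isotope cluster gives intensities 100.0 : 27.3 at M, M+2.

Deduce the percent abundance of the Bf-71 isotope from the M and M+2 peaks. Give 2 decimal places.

78.55%

If p is the fraction of Bf that is Bf-71, then I(M+2)/I(M) = [C(1,1)·p^0·(1−p)] / p^1 = 1·(1−p)/p = 27.3/100.0 = 0.2730
(1−p)/p = 0.2730/1 = 0.2730  ⇒  p = 1/(1 + 0.2730) = 0.7855
Bf-71: 78.55%, Bf-73: 21.45%.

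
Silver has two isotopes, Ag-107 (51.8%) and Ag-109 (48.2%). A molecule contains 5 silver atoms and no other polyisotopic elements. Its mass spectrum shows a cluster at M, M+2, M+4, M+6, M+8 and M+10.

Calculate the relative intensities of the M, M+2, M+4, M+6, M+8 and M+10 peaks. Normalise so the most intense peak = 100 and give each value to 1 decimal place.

Each Ag atom is independently Ag-107 (p = 0.518) or Ag-109 (q = 0.482); the cluster is the binomial expansion (p + q)^5.
P(M) = 0.518^5 = 0.037295
P(M+2) = 5 × 0.518^4 × 0.482^1 = 0.173515
P(M+4) = 10 × 0.518^3 × 0.482^2 = 0.322911
P(M+6) = 10 × 0.518^2 × 0.482^3 = 0.300470
P(M+8) = 5 × 0.518^1 × 0.482^4 = 0.139794
P(M+10) = 0.482^5 = 0.026016
The M+4 peak is largest (0.322911); scaling to 100 gives 11.5 : 53.7 : 100.0 : 93.1 : 43.3 : 8.1.

11.5 : 53.7 : 100.0 : 93.1 : 43.3 : 8.1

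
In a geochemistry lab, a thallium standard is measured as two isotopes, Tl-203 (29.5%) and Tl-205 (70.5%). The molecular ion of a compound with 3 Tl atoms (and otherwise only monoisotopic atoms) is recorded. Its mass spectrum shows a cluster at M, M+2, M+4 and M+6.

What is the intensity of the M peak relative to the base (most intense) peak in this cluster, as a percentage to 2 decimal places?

(0.295 + 0.705)^3 gives M 0.0257, M+2 0.1841, M+4 0.4399, M+6 0.3504; the largest is M+4.
P(M+4) = C(3,2) × 0.295^1 × 0.705^2 = 3 × 0.2950 × 0.497025 = 0.439867 (base)
P(M) = C(3,0) × 0.295^3 × 0.705^0 = 1 × 0.02567237 × 1.0000 = 0.025672
Relative intensity = 0.025672 / 0.439867 × 100 = 5.84

5.84%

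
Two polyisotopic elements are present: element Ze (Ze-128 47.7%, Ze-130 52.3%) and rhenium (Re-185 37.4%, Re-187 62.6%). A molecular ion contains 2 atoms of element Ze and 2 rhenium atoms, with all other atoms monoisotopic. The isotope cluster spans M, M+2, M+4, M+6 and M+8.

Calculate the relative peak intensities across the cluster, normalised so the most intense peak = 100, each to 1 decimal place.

Element Ze pattern (n=2): 0.227529 : 0.498942 : 0.273529
Rhenium pattern (n=2): 0.139876 : 0.468248 : 0.391876
Convolve the two distributions (both contribute in 2-u steps):
  M: 0.227529×0.139876 = 0.031826
  M+2: 0.227529×0.468248 + 0.498942×0.139876 = 0.176330
  M+4: 0.227529×0.391876 + 0.498942×0.468248 + 0.273529×0.139876 = 0.361052
  M+6: 0.498942×0.391876 + 0.273529×0.468248 = 0.323603
  M+8: 0.273529×0.391876 = 0.107189
Scale to base peak (0.361052) = 100: 8.8 : 48.8 : 100.0 : 89.6 : 29.7

8.8 : 48.8 : 100.0 : 89.6 : 29.7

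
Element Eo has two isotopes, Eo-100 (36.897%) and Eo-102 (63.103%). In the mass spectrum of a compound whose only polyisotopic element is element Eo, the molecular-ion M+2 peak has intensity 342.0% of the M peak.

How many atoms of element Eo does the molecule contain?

The M+2/M ratio from n Eo atoms is n · q/p = n · 0.63103/0.36897.
n = 3.420 × 0.36897/0.63103 = 2.00 ≈ 2

2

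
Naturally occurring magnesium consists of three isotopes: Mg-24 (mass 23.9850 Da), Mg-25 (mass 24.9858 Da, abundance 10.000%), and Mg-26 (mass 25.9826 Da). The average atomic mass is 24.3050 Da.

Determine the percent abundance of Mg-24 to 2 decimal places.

Let x and y be the fractions of Mg-24 and Mg-26. Then x + y = 1 − 0.10000 = 0.90000 and 23.9850x + 25.9826y = 24.3050 − 0.10000×24.9858 = 21.80642.
Substituting: 23.9850x + 25.9826(0.90000 − x) = 21.80642
(23.9850 − 25.9826)x = -1.57792  ⇒  x = 0.78991, y = 0.11009
Mg-24: 78.99%, Mg-26: 11.01%.

78.99%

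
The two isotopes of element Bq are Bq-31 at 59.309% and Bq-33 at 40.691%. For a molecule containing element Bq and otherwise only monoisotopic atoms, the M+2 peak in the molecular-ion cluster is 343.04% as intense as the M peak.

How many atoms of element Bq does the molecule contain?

5

For n independent Bq atoms, I(M+2)/I(M) = n · (abundance Bq-33) / (abundance Bq-31) = n · 0.40691/0.59309.
n = 3.4304 × 0.59309/0.40691 = 5.00 ≈ 5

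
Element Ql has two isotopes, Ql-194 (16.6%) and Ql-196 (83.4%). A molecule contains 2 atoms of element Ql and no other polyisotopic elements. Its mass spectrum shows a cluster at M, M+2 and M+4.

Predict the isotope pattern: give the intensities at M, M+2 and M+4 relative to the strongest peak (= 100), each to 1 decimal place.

4.0 : 39.8 : 100.0

Expanding (0.166 + 0.834)^2:
P(M) = 0.166^2 = 0.027556
P(M+2) = 2 × 0.166^1 × 0.834^1 = 0.276888
P(M+4) = 0.834^2 = 0.695556
The M+4 peak is largest (0.695556); scaling to 100 gives 4.0 : 39.8 : 100.0.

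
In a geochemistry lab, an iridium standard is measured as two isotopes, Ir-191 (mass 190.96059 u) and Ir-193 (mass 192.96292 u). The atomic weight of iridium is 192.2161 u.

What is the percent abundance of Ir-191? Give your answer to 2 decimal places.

37.30%

With x = fraction of Ir-191 (so Ir-193 is 1 − x):
190.96059·x + 192.96292·(1 − x) = 192.2161
(190.96059 − 192.96292)·x = 192.2161 − 192.96292
x = -0.74682 / -2.00233 = 0.37298 → 37.30% Ir-191, 62.70% Ir-193.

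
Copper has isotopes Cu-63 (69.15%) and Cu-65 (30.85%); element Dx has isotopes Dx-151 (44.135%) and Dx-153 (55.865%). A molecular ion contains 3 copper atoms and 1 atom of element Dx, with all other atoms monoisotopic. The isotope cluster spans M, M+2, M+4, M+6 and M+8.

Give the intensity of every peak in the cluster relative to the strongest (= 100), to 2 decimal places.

Copper pattern (n=3): 0.33065611 : 0.44254842 : 0.19743483 : 0.02936064
Element Dx pattern (n=1): 0.44135 : 0.55865
Convolve the two distributions (both contribute in 2-u steps):
  M: 0.33065611×0.44135 = 0.145935
  M+2: 0.33065611×0.55865 + 0.44254842×0.44135 = 0.380040
  M+4: 0.44254842×0.55865 + 0.19743483×0.44135 = 0.334368
  M+6: 0.19743483×0.55865 + 0.02936064×0.44135 = 0.123255
  M+8: 0.02936064×0.55865 = 0.016402
Scale to base peak (0.380040) = 100: 38.40 : 100.00 : 87.98 : 32.43 : 4.32

38.40 : 100.00 : 87.98 : 32.43 : 4.32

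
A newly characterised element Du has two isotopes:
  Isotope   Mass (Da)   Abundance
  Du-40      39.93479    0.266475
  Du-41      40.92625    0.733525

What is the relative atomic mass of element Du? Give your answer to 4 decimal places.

40.6621 Da

Average mass = Σ (abundance × isotope mass) = 0.266475 × 39.93479 + 0.733525 × 40.92625
= 10.641623 + 30.020428 = 40.662051 Da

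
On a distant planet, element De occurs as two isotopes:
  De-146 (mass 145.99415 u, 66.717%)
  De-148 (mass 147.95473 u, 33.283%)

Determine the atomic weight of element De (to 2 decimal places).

Average mass = Σ (abundance × isotope mass) = 0.66717 × 145.99415 + 0.33283 × 147.95473
= 97.402917 + 49.243773 = 146.646690 u

146.65 u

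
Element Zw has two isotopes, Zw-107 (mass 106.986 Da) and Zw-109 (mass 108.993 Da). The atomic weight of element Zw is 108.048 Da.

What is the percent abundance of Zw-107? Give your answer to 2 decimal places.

Let x be the fractional abundance of Zw-107; then Zw-109 has abundance 1 − x.
106.986·x + 108.993·(1 − x) = 108.048
(106.986 − 108.993)·x = 108.048 − 108.993
x = -0.945 / -2.007 = 0.47085 → 47.09% Zw-107, 52.91% Zw-109.

47.09%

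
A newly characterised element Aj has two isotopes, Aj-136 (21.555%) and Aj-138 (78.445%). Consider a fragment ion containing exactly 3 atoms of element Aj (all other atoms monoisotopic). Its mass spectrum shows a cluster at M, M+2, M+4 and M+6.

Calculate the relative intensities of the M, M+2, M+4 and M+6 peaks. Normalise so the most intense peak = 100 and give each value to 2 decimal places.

Expanding (0.21555 + 0.78445)^3:
P(M) = 0.21555^3 = 0.010015
P(M+2) = 3 × 0.21555^2 × 0.78445^1 = 0.109341
P(M+4) = 3 × 0.21555^1 × 0.78445^2 = 0.397924
P(M+6) = 0.78445^3 = 0.482721
The M+6 peak is largest (0.482721); scaling to 100 gives 2.07 : 22.65 : 82.43 : 100.00.

2.07 : 22.65 : 82.43 : 100.00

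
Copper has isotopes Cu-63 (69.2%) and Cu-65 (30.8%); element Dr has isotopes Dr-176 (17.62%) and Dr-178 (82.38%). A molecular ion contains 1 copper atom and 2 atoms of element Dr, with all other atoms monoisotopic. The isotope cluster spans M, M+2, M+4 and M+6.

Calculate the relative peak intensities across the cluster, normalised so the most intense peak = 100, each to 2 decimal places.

Copper pattern (n=1): 0.6920 : 0.3080
Element Dr pattern (n=2): 0.03104644 : 0.29030712 : 0.67864644
Convolve the two distributions (both contribute in 2-u steps):
  M: 0.6920×0.03104644 = 0.021484
  M+2: 0.6920×0.29030712 + 0.3080×0.03104644 = 0.210455
  M+4: 0.6920×0.67864644 + 0.3080×0.29030712 = 0.559038
  M+6: 0.3080×0.67864644 = 0.209023
Scale to base peak (0.559038) = 100: 3.84 : 37.65 : 100.00 : 37.39

3.84 : 37.65 : 100.00 : 37.39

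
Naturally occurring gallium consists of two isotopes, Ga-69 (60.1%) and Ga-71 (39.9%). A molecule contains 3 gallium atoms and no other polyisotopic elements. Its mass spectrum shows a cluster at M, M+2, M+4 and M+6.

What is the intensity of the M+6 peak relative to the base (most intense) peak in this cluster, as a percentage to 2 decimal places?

Binomial terms of (0.601 + 0.399)^3: M 0.2171, M+2 0.4324, M+4 0.2870, M+6 0.0635 → M+2 is the base peak.
P(M+2) = C(3,1) × 0.601^2 × 0.399^1 = 3 × 0.361201 × 0.3990 = 0.432358 (base)
P(M+6) = C(3,3) × 0.601^0 × 0.399^3 = 1 × 1.0000 × 0.0635212 = 0.063521
Relative intensity = 0.063521 / 0.432358 × 100 = 14.69

14.69%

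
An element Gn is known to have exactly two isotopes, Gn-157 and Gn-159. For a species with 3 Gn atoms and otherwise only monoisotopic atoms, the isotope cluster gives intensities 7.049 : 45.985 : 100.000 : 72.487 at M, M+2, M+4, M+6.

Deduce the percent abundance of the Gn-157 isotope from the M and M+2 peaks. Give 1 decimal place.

31.5%

If p is the fraction of Gn that is Gn-157, then I(M+2)/I(M) = [C(3,1)·p^2·(1−p)] / p^3 = 3·(1−p)/p = 45.985/7.049 = 6.5236
(1−p)/p = 6.5236/3 = 2.1745  ⇒  p = 1/(1 + 2.1745) = 0.3150
Gn-157: 31.5%, Gn-159: 68.5%.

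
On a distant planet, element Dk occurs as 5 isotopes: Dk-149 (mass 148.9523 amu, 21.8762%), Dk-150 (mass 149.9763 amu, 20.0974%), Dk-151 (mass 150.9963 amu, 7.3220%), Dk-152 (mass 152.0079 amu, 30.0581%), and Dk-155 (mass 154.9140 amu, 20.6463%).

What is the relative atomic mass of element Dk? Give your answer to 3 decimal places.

151.457 amu

The abundance-weighted mean is 0.218762 × 148.9523 + 0.200974 × 149.9763 + 0.073220 × 150.9963 + 0.300581 × 152.0079 + 0.206463 × 154.9140
= 32.58510 + 30.14134 + 11.05595 + 45.69069 + 31.98401 = 151.45709 amu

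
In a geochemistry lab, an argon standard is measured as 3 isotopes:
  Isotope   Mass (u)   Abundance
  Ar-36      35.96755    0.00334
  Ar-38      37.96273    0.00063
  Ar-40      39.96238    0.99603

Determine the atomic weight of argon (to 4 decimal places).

39.9478 u

Ar = Σ fᵢ·mᵢ = 0.00334 × 35.96755 + 0.00063 × 37.96273 + 0.99603 × 39.96238
= 0.120132 + 0.023917 + 39.803729 = 39.947778 u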